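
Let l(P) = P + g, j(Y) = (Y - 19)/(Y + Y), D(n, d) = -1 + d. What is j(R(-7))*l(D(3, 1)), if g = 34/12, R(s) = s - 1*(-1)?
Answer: 425/72 ≈ 5.9028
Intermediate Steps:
R(s) = 1 + s (R(s) = s + 1 = 1 + s)
g = 17/6 (g = 34*(1/12) = 17/6 ≈ 2.8333)
j(Y) = (-19 + Y)/(2*Y) (j(Y) = (-19 + Y)/((2*Y)) = (-19 + Y)*(1/(2*Y)) = (-19 + Y)/(2*Y))
l(P) = 17/6 + P (l(P) = P + 17/6 = 17/6 + P)
j(R(-7))*l(D(3, 1)) = ((-19 + (1 - 7))/(2*(1 - 7)))*(17/6 + (-1 + 1)) = ((1/2)*(-19 - 6)/(-6))*(17/6 + 0) = ((1/2)*(-1/6)*(-25))*(17/6) = (25/12)*(17/6) = 425/72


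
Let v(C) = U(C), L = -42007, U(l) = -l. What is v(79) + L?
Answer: -42086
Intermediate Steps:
v(C) = -C
v(79) + L = -1*79 - 42007 = -79 - 42007 = -42086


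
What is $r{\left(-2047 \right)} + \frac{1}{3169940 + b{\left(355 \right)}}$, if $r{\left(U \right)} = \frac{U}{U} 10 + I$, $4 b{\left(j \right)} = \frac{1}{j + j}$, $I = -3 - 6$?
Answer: $\frac{9002632441}{9002629601} \approx 1.0$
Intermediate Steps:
$I = -9$ ($I = -3 - 6 = -9$)
$b{\left(j \right)} = \frac{1}{8 j}$ ($b{\left(j \right)} = \frac{1}{4 \left(j + j\right)} = \frac{1}{4 \cdot 2 j} = \frac{\frac{1}{2} \frac{1}{j}}{4} = \frac{1}{8 j}$)
$r{\left(U \right)} = 1$ ($r{\left(U \right)} = \frac{U}{U} 10 - 9 = 1 \cdot 10 - 9 = 10 - 9 = 1$)
$r{\left(-2047 \right)} + \frac{1}{3169940 + b{\left(355 \right)}} = 1 + \frac{1}{3169940 + \frac{1}{8 \cdot 355}} = 1 + \frac{1}{3169940 + \frac{1}{8} \cdot \frac{1}{355}} = 1 + \frac{1}{3169940 + \frac{1}{2840}} = 1 + \frac{1}{\frac{9002629601}{2840}} = 1 + \frac{2840}{9002629601} = \frac{9002632441}{9002629601}$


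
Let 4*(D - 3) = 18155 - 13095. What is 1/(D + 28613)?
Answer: 1/29881 ≈ 3.3466e-5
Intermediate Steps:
D = 1268 (D = 3 + (18155 - 13095)/4 = 3 + (¼)*5060 = 3 + 1265 = 1268)
1/(D + 28613) = 1/(1268 + 28613) = 1/29881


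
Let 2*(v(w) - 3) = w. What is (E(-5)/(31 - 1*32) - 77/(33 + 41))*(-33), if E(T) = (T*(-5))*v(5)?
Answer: 169158/37 ≈ 4571.8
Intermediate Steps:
v(w) = 3 + w/2
E(T) = -55*T/2 (E(T) = (T*(-5))*(3 + (1/2)*5) = (-5*T)*(3 + 5/2) = -5*T*(11/2) = -55*T/2)
(E(-5)/(31 - 1*32) - 77/(33 + 41))*(-33) = ((-55/2*(-5))/(31 - 1*32) - 77/(33 + 41))*(-33) = (275/(2*(31 - 32)) - 77/74)*(-33) = ((275/2)/(-1) - 77*1/74)*(-33) = ((275/2)*(-1) - 77/74)*(-33) = (-275/2 - 77/74)*(-33) = -5126/37*(-33) = 169158/37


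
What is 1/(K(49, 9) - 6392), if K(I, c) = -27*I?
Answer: -1/7715 ≈ -0.00012962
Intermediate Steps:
1/(K(49, 9) - 6392) = 1/(-27*49 - 6392) = 1/(-1323 - 6392) = 1/(-7715) = -1/7715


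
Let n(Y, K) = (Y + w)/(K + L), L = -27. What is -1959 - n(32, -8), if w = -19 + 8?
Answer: -9792/5 ≈ -1958.4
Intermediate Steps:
w = -11
n(Y, K) = (-11 + Y)/(-27 + K) (n(Y, K) = (Y - 11)/(K - 27) = (-11 + Y)/(-27 + K))
-1959 - n(32, -8) = -1959 - (-11 + 32)/(-27 - 8) = -1959 - 21/(-35) = -1959 - (-1)*21/35 = -1959 - 1*(-3/5) = -1959 + 3/5 = -9792/5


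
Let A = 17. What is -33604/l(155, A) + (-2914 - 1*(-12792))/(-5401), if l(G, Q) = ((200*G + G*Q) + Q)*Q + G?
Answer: -530370186/280969349 ≈ -1.8876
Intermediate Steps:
l(G, Q) = G + Q*(Q + 200*G + G*Q) (l(G, Q) = (Q + 200*G + G*Q)*Q + G = Q*(Q + 200*G + G*Q) + G = G + Q*(Q + 200*G + G*Q))
-33604/l(155, A) + (-2914 - 1*(-12792))/(-5401) = -33604/(155 + 17² + 155*17² + 200*155*17) + (-2914 - 1*(-12792))/(-5401) = -33604/(155 + 289 + 155*289 + 527000) + (-2914 + 12792)*(-1/5401) = -33604/(155 + 289 + 44795 + 527000) + 9878*(-1/5401) = -33604/572239 - 898/491 = -530370186/280969349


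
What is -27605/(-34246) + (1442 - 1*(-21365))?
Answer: 781076127/34246 ≈ 22808.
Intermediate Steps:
-27605/(-34246) + (1442 - 1*(-21365)) = -27605*(-1/34246) + (1442 + 21365) = 27605/34246 + 22807 = 781076127/34246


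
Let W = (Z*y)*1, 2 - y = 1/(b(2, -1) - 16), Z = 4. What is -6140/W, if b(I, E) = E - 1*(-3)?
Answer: -21490/29 ≈ -741.03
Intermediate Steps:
b(I, E) = 3 + E (b(I, E) = E + 3 = 3 + E)
y = 29/14 (y = 2 - 1/((3 - 1) - 16) = 2 - 1/(2 - 16) = 2 - 1/(-14) = 2 - 1*(-1/14) = 2 + 1/14 = 29/14 ≈ 2.0714)
W = 58/7 (W = (4*(29/14))*1 = (58/7)*1 = 58/7 ≈ 8.2857)
-6140/W = -6140/58/7 = -6140*7/58 = -21490/29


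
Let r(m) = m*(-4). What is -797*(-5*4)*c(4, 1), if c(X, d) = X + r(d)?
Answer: 0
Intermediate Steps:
r(m) = -4*m
c(X, d) = X - 4*d
-797*(-5*4)*c(4, 1) = -797*(-5*4)*(4 - 4*1) = -(-15940)*(4 - 4) = -(-15940)*0 = -797*0 = 0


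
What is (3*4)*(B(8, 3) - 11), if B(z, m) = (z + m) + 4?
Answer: 48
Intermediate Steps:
B(z, m) = 4 + m + z (B(z, m) = (m + z) + 4 = 4 + m + z)
(3*4)*(B(8, 3) - 11) = (3*4)*((4 + 3 + 8) - 11) = 12*(15 - 11) = 12*4 = 48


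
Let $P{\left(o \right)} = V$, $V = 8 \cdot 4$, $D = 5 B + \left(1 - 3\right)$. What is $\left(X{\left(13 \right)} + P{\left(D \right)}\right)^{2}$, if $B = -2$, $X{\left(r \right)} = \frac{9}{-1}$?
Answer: $529$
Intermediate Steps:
$X{\left(r \right)} = -9$ ($X{\left(r \right)} = 9 \left(-1\right) = -9$)
$D = -12$ ($D = 5 \left(-2\right) + \left(1 - 3\right) = -10 - 2 = -12$)
$V = 32$
$P{\left(o \right)} = 32$
$\left(X{\left(13 \right)} + P{\left(D \right)}\right)^{2} = \left(-9 + 32\right)^{2} = 23^{2} = 529$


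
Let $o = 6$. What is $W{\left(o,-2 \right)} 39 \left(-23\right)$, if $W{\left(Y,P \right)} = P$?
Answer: $1794$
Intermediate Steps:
$W{\left(o,-2 \right)} 39 \left(-23\right) = \left(-2\right) 39 \left(-23\right) = \left(-78\right) \left(-23\right) = 1794$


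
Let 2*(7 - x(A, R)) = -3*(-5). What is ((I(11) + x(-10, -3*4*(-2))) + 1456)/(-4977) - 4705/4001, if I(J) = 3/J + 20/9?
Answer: -5791544113/3942769446 ≈ -1.4689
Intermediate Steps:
x(A, R) = -1/2 (x(A, R) = 7 - (-3)*(-5)/2 = 7 - 1/2*15 = 7 - 15/2 = -1/2)
I(J) = 20/9 + 3/J (I(J) = 3/J + 20*(1/9) = 3/J + 20/9 = 20/9 + 3/J)
((I(11) + x(-10, -3*4*(-2))) + 1456)/(-4977) - 4705/4001 = (((20/9 + 3/11) - 1/2) + 1456)/(-4977) - 4705/4001 = (((20/9 + 3*(1/11)) - 1/2) + 1456)*(-1/4977) - 4705*1/4001 = (((20/9 + 3/11) - 1/2) + 1456)*(-1/4977) - 4705/4001 = ((247/99 - 1/2) + 1456)*(-1/4977) - 4705/4001 = (395/198 + 1456)*(-1/4977) - 4705/4001 = (288683/198)*(-1/4977) - 4705/4001 = -288683/985446 - 4705/4001 = -5791544113/3942769446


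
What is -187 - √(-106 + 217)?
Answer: -187 - √111 ≈ -197.54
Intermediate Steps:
-187 - √(-106 + 217) = -187 - √111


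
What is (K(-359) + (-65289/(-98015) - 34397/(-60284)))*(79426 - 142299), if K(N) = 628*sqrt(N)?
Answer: -459432126341063/5908736260 - 39484244*I*sqrt(359) ≈ -77755.0 - 7.4812e+8*I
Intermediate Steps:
(K(-359) + (-65289/(-98015) - 34397/(-60284)))*(79426 - 142299) = (628*sqrt(-359) + (-65289/(-98015) - 34397/(-60284)))*(79426 - 142299) = (628*(I*sqrt(359)) + (-65289*(-1/98015) - 34397*(-1/60284)))*(-62873) = (628*I*sqrt(359) + (65289/98015 + 34397/60284))*(-62873) = (628*I*sqrt(359) + 7307304031/5908736260)*(-62873) = (7307304031/5908736260 + 628*I*sqrt(359))*(-62873) = -459432126341063/5908736260 - 39484244*I*sqrt(359)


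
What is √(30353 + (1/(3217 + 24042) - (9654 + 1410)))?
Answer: 2*√3583187726667/27259 ≈ 138.88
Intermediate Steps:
√(30353 + (1/(3217 + 24042) - (9654 + 1410))) = √(30353 + (1/27259 - 1*11064)) = √(30353 + (1/27259 - 11064)) = √(30353 - 301593575/27259) = √(525798852/27259) = 2*√3583187726667/27259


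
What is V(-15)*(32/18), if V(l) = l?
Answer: -80/3 ≈ -26.667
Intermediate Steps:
V(-15)*(32/18) = -480/18 = -15*16/9 = -80/3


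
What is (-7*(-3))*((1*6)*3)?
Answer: 378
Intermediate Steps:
(-7*(-3))*((1*6)*3) = 21*(6*3) = 21*18 = 378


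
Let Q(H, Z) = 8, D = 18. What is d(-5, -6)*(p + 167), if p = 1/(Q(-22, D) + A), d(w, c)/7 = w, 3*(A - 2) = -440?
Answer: -479269/82 ≈ -5844.7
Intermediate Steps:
A = -434/3 (A = 2 + (⅓)*(-440) = 2 - 440/3 = -434/3 ≈ -144.67)
d(w, c) = 7*w
p = -3/410 (p = 1/(8 - 434/3) = 1/(-410/3) = -3/410 ≈ -0.0073171)
d(-5, -6)*(p + 167) = (7*(-5))*(-3/410 + 167) = -35*68467/410 = -479269/82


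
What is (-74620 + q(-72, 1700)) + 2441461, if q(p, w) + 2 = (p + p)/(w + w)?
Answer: 1005906557/425 ≈ 2.3668e+6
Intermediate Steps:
q(p, w) = -2 + p/w (q(p, w) = -2 + (p + p)/(w + w) = -2 + (2*p)/((2*w)) = -2 + (2*p)*(1/(2*w)) = -2 + p/w)
(-74620 + q(-72, 1700)) + 2441461 = (-74620 + (-2 - 72/1700)) + 2441461 = (-74620 + (-2 - 72*1/1700)) + 2441461 = (-74620 + (-2 - 18/425)) + 2441461 = (-74620 - 868/425) + 2441461 = -31714368/425 + 2441461 = 1005906557/425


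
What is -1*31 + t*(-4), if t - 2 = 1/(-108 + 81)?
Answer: -1049/27 ≈ -38.852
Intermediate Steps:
t = 53/27 (t = 2 + 1/(-108 + 81) = 2 + 1/(-27) = 2 - 1/27 = 53/27 ≈ 1.9630)
-1*31 + t*(-4) = -1*31 + (53/27)*(-4) = -31 - 212/27 = -1049/27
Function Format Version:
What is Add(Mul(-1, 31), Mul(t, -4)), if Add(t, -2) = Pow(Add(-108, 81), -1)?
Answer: Rational(-1049, 27) ≈ -38.852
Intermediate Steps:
t = Rational(53, 27) (t = Add(2, Pow(Add(-108, 81), -1)) = Add(2, Pow(-27, -1)) = Add(2, Rational(-1, 27)) = Rational(53, 27) ≈ 1.9630)
Add(Mul(-1, 31), Mul(t, -4)) = Add(Mul(-1, 31), Mul(Rational(53, 27), -4)) = Add(-31, Rational(-212, 27)) = Rational(-1049, 27)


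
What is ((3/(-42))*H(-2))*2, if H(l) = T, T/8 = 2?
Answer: -16/7 ≈ -2.2857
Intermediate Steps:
T = 16 (T = 8*2 = 16)
H(l) = 16
((3/(-42))*H(-2))*2 = ((3/(-42))*16)*2 = ((3*(-1/42))*16)*2 = -1/14*16*2 = -8/7*2 = -16/7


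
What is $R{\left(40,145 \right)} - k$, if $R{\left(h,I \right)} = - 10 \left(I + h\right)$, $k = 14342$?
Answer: $-16192$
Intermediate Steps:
$R{\left(h,I \right)} = - 10 I - 10 h$
$R{\left(40,145 \right)} - k = \left(\left(-10\right) 145 - 400\right) - 14342 = \left(-1450 - 400\right) - 14342 = -1850 - 14342 = -16192$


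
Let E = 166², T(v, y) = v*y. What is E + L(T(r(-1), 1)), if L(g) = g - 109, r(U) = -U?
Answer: 27448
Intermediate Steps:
L(g) = -109 + g
E = 27556
E + L(T(r(-1), 1)) = 27556 + (-109 - 1*(-1)*1) = 27556 + (-109 + 1*1) = 27556 + (-109 + 1) = 27556 - 108 = 27448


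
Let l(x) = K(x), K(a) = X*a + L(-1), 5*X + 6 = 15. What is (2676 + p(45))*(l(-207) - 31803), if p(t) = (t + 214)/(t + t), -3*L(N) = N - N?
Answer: -6464587487/75 ≈ -8.6194e+7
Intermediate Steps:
L(N) = 0 (L(N) = -(N - N)/3 = -⅓*0 = 0)
X = 9/5 (X = -6/5 + (⅕)*15 = -6/5 + 3 = 9/5 ≈ 1.8000)
K(a) = 9*a/5 (K(a) = 9*a/5 + 0 = 9*a/5)
p(t) = (214 + t)/(2*t) (p(t) = (214 + t)/((2*t)) = (214 + t)*(1/(2*t)) = (214 + t)/(2*t))
l(x) = 9*x/5
(2676 + p(45))*(l(-207) - 31803) = (2676 + (½)*(214 + 45)/45)*((9/5)*(-207) - 31803) = (2676 + (½)*(1/45)*259)*(-1863/5 - 31803) = (2676 + 259/90)*(-160878/5) = (241099/90)*(-160878/5) = -6464587487/75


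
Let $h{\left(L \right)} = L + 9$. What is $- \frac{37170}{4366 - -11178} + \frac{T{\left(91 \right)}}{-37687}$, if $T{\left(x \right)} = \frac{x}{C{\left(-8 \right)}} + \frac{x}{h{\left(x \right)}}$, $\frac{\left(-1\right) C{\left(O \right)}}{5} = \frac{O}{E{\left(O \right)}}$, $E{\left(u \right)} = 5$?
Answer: $- \frac{2694262977}{1126551400} \approx -2.3916$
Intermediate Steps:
$h{\left(L \right)} = 9 + L$
$C{\left(O \right)} = - O$ ($C{\left(O \right)} = - 5 \frac{O}{5} = - O$)
$T{\left(x \right)} = \frac{x}{8} + \frac{x}{9 + x}$ ($T{\left(x \right)} = \frac{x}{\left(-1\right) \left(-8\right)} + \frac{x}{9 + x} = \frac{x}{8} + \frac{x}{9 + x}$)
$- \frac{37170}{4366 - -11178} + \frac{T{\left(91 \right)}}{-37687} = - \frac{37170}{4366 - -11178} + \frac{\frac{1}{8} \cdot 91 \frac{1}{9 + 91} \left(17 + 91\right)}{-37687} = - \frac{37170}{4366 + 11178} + \frac{1}{8} \cdot 91 \cdot \frac{1}{100} \cdot 108 \left(- \frac{1}{37687}\right) = - \frac{37170}{15544} + \frac{1}{8} \cdot 91 \cdot \frac{1}{100} \cdot 108 \left(- \frac{1}{37687}\right) = \left(-37170\right) \frac{1}{15544} + \frac{2457}{200} \left(- \frac{1}{37687}\right) = - \frac{18585}{7772} - \frac{189}{579800} = - \frac{2694262977}{1126551400}$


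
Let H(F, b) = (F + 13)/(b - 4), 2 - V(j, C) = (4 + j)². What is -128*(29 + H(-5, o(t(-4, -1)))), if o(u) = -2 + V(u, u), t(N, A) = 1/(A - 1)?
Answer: -237184/65 ≈ -3649.0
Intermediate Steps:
V(j, C) = 2 - (4 + j)²
t(N, A) = 1/(-1 + A)
o(u) = -(4 + u)² (o(u) = -2 + (2 - (4 + u)²) = -(4 + u)²)
H(F, b) = (13 + F)/(-4 + b)
-128*(29 + H(-5, o(t(-4, -1)))) = -128*(29 + (13 - 5)/(-4 - (4 + 1/(-1 - 1))²)) = -128*(29 + 8/(-4 - (4 + 1/(-2))²)) = -128*(29 + 8/(-4 - (4 - ½)²)) = -128*(29 + 8/(-4 - (7/2)²)) = -128*(29 + 8/(-4 - 1*49/4)) = -128*(29 + 8/(-4 - 49/4)) = -128*(29 + 8/(-65/4)) = -128*(29 - 4/65*8) = -128*(29 - 32/65) = -128*1853/65 = -237184/65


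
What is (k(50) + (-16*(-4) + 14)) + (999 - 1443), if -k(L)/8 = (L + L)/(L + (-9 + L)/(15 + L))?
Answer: -1256506/3291 ≈ -381.80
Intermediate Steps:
k(L) = -16*L/(L + (-9 + L)/(15 + L)) (k(L) = -8*(L + L)/(L + (-9 + L)/(15 + L)) = -8*2*L/(L + (-9 + L)/(15 + L)) = -16*L/(L + (-9 + L)/(15 + L)))
(k(50) + (-16*(-4) + 14)) + (999 - 1443) = (-16*50*(15 + 50)/(-9 + 50**2 + 16*50) + (-16*(-4) + 14)) + (999 - 1443) = (-16*50*65/(-9 + 2500 + 800) + (64 + 14)) - 444 = (-16*50*65/3291 + 78) - 444 = (-16*50*1/3291*65 + 78) - 444 = (-52000/3291 + 78) - 444 = 204698/3291 - 444 = -1256506/3291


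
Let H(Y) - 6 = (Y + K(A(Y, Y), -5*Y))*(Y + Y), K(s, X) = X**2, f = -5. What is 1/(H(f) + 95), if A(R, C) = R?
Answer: -1/6099 ≈ -0.00016396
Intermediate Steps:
H(Y) = 6 + 2*Y*(Y + 25*Y**2) (H(Y) = 6 + (Y + (-5*Y)**2)*(Y + Y) = 6 + (Y + 25*Y**2)*(2*Y) = 6 + 2*Y*(Y + 25*Y**2))
1/(H(f) + 95) = 1/((6 + 2*(-5)**2 + 50*(-5)**3) + 95) = 1/((6 + 2*25 + 50*(-125)) + 95) = 1/((6 + 50 - 6250) + 95) = 1/(-6194 + 95) = 1/(-6099) = -1/6099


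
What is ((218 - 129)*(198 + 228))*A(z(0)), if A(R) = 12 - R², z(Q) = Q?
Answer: 454968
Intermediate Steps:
((218 - 129)*(198 + 228))*A(z(0)) = ((218 - 129)*(198 + 228))*(12 - 1*0²) = (89*426)*(12 - 1*0) = 37914*(12 + 0) = 37914*12 = 454968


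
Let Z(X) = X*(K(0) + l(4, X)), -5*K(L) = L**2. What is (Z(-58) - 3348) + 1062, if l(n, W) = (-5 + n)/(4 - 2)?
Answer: -2257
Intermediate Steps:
l(n, W) = -5/2 + n/2 (l(n, W) = (-5 + n)/2 = (-5 + n)*(1/2) = -5/2 + n/2)
K(L) = -L**2/5
Z(X) = -X/2 (Z(X) = X*(-1/5*0**2 + (-5/2 + (1/2)*4)) = X*(-1/5*0 + (-5/2 + 2)) = X*(0 - 1/2) = X*(-1/2) = -X/2)
(Z(-58) - 3348) + 1062 = (-1/2*(-58) - 3348) + 1062 = (29 - 3348) + 1062 = -3319 + 1062 = -2257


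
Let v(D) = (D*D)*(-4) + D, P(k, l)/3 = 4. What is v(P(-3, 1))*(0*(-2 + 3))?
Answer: 0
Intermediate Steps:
P(k, l) = 12 (P(k, l) = 3*4 = 12)
v(D) = D - 4*D**2 (v(D) = D**2*(-4) + D = -4*D**2 + D = D - 4*D**2)
v(P(-3, 1))*(0*(-2 + 3)) = (12*(1 - 4*12))*(0*(-2 + 3)) = (12*(1 - 48))*(0*1) = (12*(-47))*0 = -564*0 = 0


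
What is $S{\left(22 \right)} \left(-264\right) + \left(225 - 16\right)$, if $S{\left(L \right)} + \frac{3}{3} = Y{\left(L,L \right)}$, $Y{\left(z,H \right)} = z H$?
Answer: $-127303$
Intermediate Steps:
$Y{\left(z,H \right)} = H z$
$S{\left(L \right)} = -1 + L^{2}$ ($S{\left(L \right)} = -1 + L L = -1 + L^{2}$)
$S{\left(22 \right)} \left(-264\right) + \left(225 - 16\right) = \left(-1 + 22^{2}\right) \left(-264\right) + \left(225 - 16\right) = \left(-1 + 484\right) \left(-264\right) + \left(225 - 16\right) = 483 \left(-264\right) + 209 = -127512 + 209 = -127303$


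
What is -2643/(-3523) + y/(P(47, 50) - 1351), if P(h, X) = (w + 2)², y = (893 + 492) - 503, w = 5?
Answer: 7950/109213 ≈ 0.072793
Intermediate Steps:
y = 882 (y = 1385 - 503 = 882)
P(h, X) = 49 (P(h, X) = (5 + 2)² = 7² = 49)
-2643/(-3523) + y/(P(47, 50) - 1351) = -2643/(-3523) + 882/(49 - 1351) = -2643*(-1/3523) + 882/(-1302) = 2643/3523 + 882*(-1/1302) = 2643/3523 - 21/31 = 7950/109213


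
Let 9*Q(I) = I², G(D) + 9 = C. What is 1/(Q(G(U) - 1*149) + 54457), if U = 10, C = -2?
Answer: 9/515713 ≈ 1.7452e-5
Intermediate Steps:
G(D) = -11 (G(D) = -9 - 2 = -11)
Q(I) = I²/9
1/(Q(G(U) - 1*149) + 54457) = 1/((-11 - 1*149)²/9 + 54457) = 1/((-11 - 149)²/9 + 54457) = 1/((⅑)*(-160)² + 54457) = 1/((⅑)*25600 + 54457) = 1/(25600/9 + 54457) = 1/(515713/9) = 9/515713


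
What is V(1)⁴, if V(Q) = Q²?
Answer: 1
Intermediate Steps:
V(1)⁴ = (1²)⁴ = 1⁴ = 1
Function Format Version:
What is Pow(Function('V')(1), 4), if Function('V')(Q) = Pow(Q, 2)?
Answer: 1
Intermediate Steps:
Pow(Function('V')(1), 4) = Pow(Pow(1, 2), 4) = Pow(1, 4) = 1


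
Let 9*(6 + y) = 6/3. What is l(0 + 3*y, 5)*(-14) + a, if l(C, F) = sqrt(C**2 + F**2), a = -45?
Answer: -45 - 14*sqrt(2929)/3 ≈ -297.56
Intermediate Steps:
y = -52/9 (y = -6 + (6/3)/9 = -6 + (6*(1/3))/9 = -6 + (1/9)*2 = -6 + 2/9 = -52/9 ≈ -5.7778)
l(0 + 3*y, 5)*(-14) + a = sqrt((0 + 3*(-52/9))**2 + 5**2)*(-14) - 45 = sqrt((0 - 52/3)**2 + 25)*(-14) - 45 = sqrt((-52/3)**2 + 25)*(-14) - 45 = sqrt(2704/9 + 25)*(-14) - 45 = sqrt(2929/9)*(-14) - 45 = (sqrt(2929)/3)*(-14) - 45 = -14*sqrt(2929)/3 - 45 = -45 - 14*sqrt(2929)/3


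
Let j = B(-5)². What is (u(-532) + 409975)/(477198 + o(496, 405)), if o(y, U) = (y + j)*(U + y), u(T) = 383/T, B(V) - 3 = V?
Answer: 218106317/493535336 ≈ 0.44193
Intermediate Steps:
B(V) = 3 + V
j = 4 (j = (3 - 5)² = (-2)² = 4)
o(y, U) = (4 + y)*(U + y) (o(y, U) = (y + 4)*(U + y) = (4 + y)*(U + y))
(u(-532) + 409975)/(477198 + o(496, 405)) = (383/(-532) + 409975)/(477198 + (496² + 4*405 + 4*496 + 405*496)) = (383*(-1/532) + 409975)/(477198 + (246016 + 1620 + 1984 + 200880)) = (-383/532 + 409975)/(477198 + 450500) = (218106317/532)/927698 = (218106317/532)*(1/927698) = 218106317/493535336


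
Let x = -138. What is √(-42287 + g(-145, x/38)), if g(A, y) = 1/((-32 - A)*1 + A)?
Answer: I*√2706370/8 ≈ 205.64*I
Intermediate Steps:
g(A, y) = -1/32 (g(A, y) = 1/((-32 - A) + A) = 1/(-32) = -1/32)
√(-42287 + g(-145, x/38)) = √(-42287 - 1/32) = √(-1353185/32) = I*√2706370/8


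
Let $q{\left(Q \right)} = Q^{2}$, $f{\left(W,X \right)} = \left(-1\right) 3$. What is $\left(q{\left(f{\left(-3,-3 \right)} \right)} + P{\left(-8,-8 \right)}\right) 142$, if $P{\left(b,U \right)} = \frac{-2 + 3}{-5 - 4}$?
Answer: $\frac{11360}{9} \approx 1262.2$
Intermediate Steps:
$f{\left(W,X \right)} = -3$
$P{\left(b,U \right)} = - \frac{1}{9}$ ($P{\left(b,U \right)} = 1 \frac{1}{-9} = 1 \left(- \frac{1}{9}\right) = - \frac{1}{9}$)
$\left(q{\left(f{\left(-3,-3 \right)} \right)} + P{\left(-8,-8 \right)}\right) 142 = \left(\left(-3\right)^{2} - \frac{1}{9}\right) 142 = \left(9 - \frac{1}{9}\right) 142 = \frac{80}{9} \cdot 142 = \frac{11360}{9}$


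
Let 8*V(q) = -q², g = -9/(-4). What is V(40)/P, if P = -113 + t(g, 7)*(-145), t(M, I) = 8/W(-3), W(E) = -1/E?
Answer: 200/3593 ≈ 0.055664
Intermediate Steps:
g = 9/4 (g = -9*(-¼) = 9/4 ≈ 2.2500)
t(M, I) = 24 (t(M, I) = 8/((-1/(-3))) = 8/((-1*(-⅓))) = 8/(⅓) = 8*3 = 24)
V(q) = -q²/8 (V(q) = (-q²)/8 = -q²/8)
P = -3593 (P = -113 + 24*(-145) = -113 - 3480 = -3593)
V(40)/P = -⅛*40²/(-3593) = -⅛*1600*(-1/3593) = -200*(-1/3593) = 200/3593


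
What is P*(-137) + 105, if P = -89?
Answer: 12298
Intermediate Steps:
P*(-137) + 105 = -89*(-137) + 105 = 12193 + 105 = 12298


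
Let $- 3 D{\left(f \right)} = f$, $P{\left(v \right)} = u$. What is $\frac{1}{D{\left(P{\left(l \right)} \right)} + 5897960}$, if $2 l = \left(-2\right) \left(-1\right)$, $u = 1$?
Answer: $\frac{3}{17693879} \approx 1.6955 \cdot 10^{-7}$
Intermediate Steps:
$l = 1$ ($l = \frac{\left(-2\right) \left(-1\right)}{2} = \frac{1}{2} \cdot 2 = 1$)
$P{\left(v \right)} = 1$
$D{\left(f \right)} = - \frac{f}{3}$
$\frac{1}{D{\left(P{\left(l \right)} \right)} + 5897960} = \frac{1}{\left(- \frac{1}{3}\right) 1 + 5897960} = \frac{1}{- \frac{1}{3} + 5897960} = \frac{1}{\frac{17693879}{3}} = \frac{3}{17693879}$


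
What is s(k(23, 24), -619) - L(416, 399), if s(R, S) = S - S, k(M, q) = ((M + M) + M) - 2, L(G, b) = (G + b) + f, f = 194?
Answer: -1009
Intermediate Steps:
L(G, b) = 194 + G + b (L(G, b) = (G + b) + 194 = 194 + G + b)
k(M, q) = -2 + 3*M (k(M, q) = (2*M + M) - 2 = 3*M - 2 = -2 + 3*M)
s(R, S) = 0
s(k(23, 24), -619) - L(416, 399) = 0 - (194 + 416 + 399) = 0 - 1*1009 = 0 - 1009 = -1009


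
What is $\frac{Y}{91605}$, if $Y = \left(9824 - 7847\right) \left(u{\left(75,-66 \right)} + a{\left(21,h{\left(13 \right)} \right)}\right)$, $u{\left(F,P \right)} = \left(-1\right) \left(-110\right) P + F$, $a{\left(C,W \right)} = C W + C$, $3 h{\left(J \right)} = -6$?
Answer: $- \frac{4748754}{30535} \approx -155.52$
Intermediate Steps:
$h{\left(J \right)} = -2$ ($h{\left(J \right)} = \frac{1}{3} \left(-6\right) = -2$)
$a{\left(C,W \right)} = C + C W$
$u{\left(F,P \right)} = F + 110 P$ ($u{\left(F,P \right)} = 110 P + F = F + 110 P$)
$Y = -14246262$ ($Y = \left(9824 - 7847\right) \left(\left(75 + 110 \left(-66\right)\right) + 21 \left(1 - 2\right)\right) = 1977 \left(\left(75 - 7260\right) + 21 \left(-1\right)\right) = 1977 \left(-7185 - 21\right) = 1977 \left(-7206\right) = -14246262$)
$\frac{Y}{91605} = - \frac{14246262}{91605} = \left(-14246262\right) \frac{1}{91605} = - \frac{4748754}{30535}$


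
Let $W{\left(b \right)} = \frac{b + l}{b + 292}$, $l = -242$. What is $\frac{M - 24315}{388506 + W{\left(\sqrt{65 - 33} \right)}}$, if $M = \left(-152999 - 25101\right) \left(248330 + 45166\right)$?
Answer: $- \frac{432718835233032393210}{3216149988767633} + \frac{27913067462610 \sqrt{2}}{3216149988767633} \approx -1.3455 \cdot 10^{5}$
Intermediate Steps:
$W{\left(b \right)} = \frac{-242 + b}{292 + b}$ ($W{\left(b \right)} = \frac{b - 242}{b + 292} = \frac{-242 + b}{292 + b}$)
$M = -52271637600$ ($M = \left(-178100\right) 293496 = -52271637600$)
$\frac{M - 24315}{388506 + W{\left(\sqrt{65 - 33} \right)}} = \frac{-52271637600 - 24315}{388506 + \frac{-242 + \sqrt{65 - 33}}{292 + \sqrt{65 - 33}}} = - \frac{52271661915}{388506 + \frac{-242 + \sqrt{32}}{292 + \sqrt{32}}} = - \frac{52271661915}{388506 + \frac{-242 + 4 \sqrt{2}}{292 + 4 \sqrt{2}}}$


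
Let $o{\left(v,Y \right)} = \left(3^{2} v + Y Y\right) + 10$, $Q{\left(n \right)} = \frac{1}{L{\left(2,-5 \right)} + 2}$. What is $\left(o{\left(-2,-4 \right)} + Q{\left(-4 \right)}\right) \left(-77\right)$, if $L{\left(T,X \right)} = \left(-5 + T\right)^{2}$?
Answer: $-623$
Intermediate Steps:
$Q{\left(n \right)} = \frac{1}{11}$ ($Q{\left(n \right)} = \frac{1}{\left(-5 + 2\right)^{2} + 2} = \frac{1}{\left(-3\right)^{2} + 2} = \frac{1}{9 + 2} = \frac{1}{11}$)
$o{\left(v,Y \right)} = 10 + Y^{2} + 9 v$ ($o{\left(v,Y \right)} = \left(9 v + Y^{2}\right) + 10 = \left(Y^{2} + 9 v\right) + 10 = 10 + Y^{2} + 9 v$)
$\left(o{\left(-2,-4 \right)} + Q{\left(-4 \right)}\right) \left(-77\right) = \left(\left(10 + \left(-4\right)^{2} + 9 \left(-2\right)\right) + \frac{1}{11}\right) \left(-77\right) = \left(\left(10 + 16 - 18\right) + \frac{1}{11}\right) \left(-77\right) = \left(8 + \frac{1}{11}\right) \left(-77\right) = \frac{89}{11} \left(-77\right) = -623$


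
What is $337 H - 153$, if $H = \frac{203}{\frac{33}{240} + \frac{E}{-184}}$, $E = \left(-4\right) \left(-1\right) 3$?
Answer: $\frac{17979413}{19} \approx 9.4629 \cdot 10^{5}$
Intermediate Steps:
$E = 12$ ($E = 4 \cdot 3 = 12$)
$H = \frac{53360}{19}$ ($H = \frac{203}{\frac{33}{240} + \frac{12}{-184}} = \frac{203}{33 \cdot \frac{1}{240} + 12 \left(- \frac{1}{184}\right)} = \frac{203}{\frac{11}{80} - \frac{3}{46}} = \frac{203}{\frac{133}{1840}} = 203 \cdot \frac{1840}{133} = \frac{53360}{19} \approx 2808.4$)
$337 H - 153 = 337 \cdot \frac{53360}{19} - 153 = \frac{17982320}{19} - 153 = \frac{17979413}{19}$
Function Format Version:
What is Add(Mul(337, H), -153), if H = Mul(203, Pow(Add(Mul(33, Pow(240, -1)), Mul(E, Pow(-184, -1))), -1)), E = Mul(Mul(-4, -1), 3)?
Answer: Rational(17979413, 19) ≈ 9.4629e+5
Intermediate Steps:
E = 12 (E = Mul(4, 3) = 12)
H = Rational(53360, 19) (H = Mul(203, Pow(Add(Mul(33, Pow(240, -1)), Mul(12, Pow(-184, -1))), -1)) = Mul(203, Pow(Add(Mul(33, Rational(1, 240)), Mul(12, Rational(-1, 184))), -1)) = Mul(203, Pow(Add(Rational(11, 80), Rational(-3, 46)), -1)) = Mul(203, Pow(Rational(133, 1840), -1)) = Mul(203, Rational(1840, 133)) = Rational(53360, 19) ≈ 2808.4)
Add(Mul(337, H), -153) = Add(Mul(337, Rational(53360, 19)), -153) = Add(Rational(17982320, 19), -153) = Rational(17979413, 19)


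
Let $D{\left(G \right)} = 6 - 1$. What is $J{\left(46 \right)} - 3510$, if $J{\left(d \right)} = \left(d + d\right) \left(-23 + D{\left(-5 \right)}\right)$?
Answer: $-5166$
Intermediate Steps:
$D{\left(G \right)} = 5$ ($D{\left(G \right)} = 6 - 1 = 5$)
$J{\left(d \right)} = - 36 d$ ($J{\left(d \right)} = \left(d + d\right) \left(-23 + 5\right) = 2 d \left(-18\right) = - 36 d$)
$J{\left(46 \right)} - 3510 = \left(-36\right) 46 - 3510 = -1656 - 3510 = -5166$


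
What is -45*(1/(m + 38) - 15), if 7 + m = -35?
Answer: 2745/4 ≈ 686.25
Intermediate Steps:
m = -42 (m = -7 - 35 = -42)
-45*(1/(m + 38) - 15) = -45*(1/(-42 + 38) - 15) = -45*(1/(-4) - 15) = -45*(-1/4 - 15) = -45*(-61/4) = 2745/4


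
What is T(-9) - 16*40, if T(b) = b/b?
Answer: -639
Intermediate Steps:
T(b) = 1
T(-9) - 16*40 = 1 - 16*40 = 1 - 640 = -639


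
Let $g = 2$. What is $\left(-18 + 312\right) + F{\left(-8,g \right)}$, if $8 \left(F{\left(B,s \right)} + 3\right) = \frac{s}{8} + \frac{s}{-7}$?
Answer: $\frac{65183}{224} \approx 291.0$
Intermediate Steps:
$F{\left(B,s \right)} = -3 - \frac{s}{448}$ ($F{\left(B,s \right)} = -3 + \frac{\frac{s}{8} + \frac{s}{-7}}{8} = -3 + \frac{s \frac{1}{8} + s \left(- \frac{1}{7}\right)}{8} = -3 + \frac{\frac{s}{8} - \frac{s}{7}}{8} = -3 + \frac{\left(- \frac{1}{56}\right) s}{8} = -3 - \frac{s}{448}$)
$\left(-18 + 312\right) + F{\left(-8,g \right)} = \left(-18 + 312\right) - \frac{673}{224} = 294 - \frac{673}{224} = \frac{65183}{224}$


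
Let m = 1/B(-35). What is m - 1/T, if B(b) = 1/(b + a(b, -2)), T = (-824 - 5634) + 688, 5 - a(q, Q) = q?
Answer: 28851/5770 ≈ 5.0002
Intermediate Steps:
a(q, Q) = 5 - q
T = -5770 (T = -6458 + 688 = -5770)
B(b) = 1/5 (B(b) = 1/(b + (5 - b)) = 1/5)
m = 5 (m = 1/(1/5) = 5)
m - 1/T = 5 - 1/(-5770) = 5 - 1*(-1/5770) = 5 + 1/5770 = 28851/5770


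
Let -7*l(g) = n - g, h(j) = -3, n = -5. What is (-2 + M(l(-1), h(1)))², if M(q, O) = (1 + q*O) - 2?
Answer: 1089/49 ≈ 22.224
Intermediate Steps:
l(g) = 5/7 + g/7 (l(g) = -(-5 - g)/7 = 5/7 + g/7)
M(q, O) = -1 + O*q (M(q, O) = (1 + O*q) - 2 = -1 + O*q)
(-2 + M(l(-1), h(1)))² = (-2 + (-1 - 3*(5/7 + (⅐)*(-1))))² = (-2 + (-1 - 3*(5/7 - ⅐)))² = (-2 + (-1 - 3*4/7))² = (-2 + (-1 - 12/7))² = (-2 - 19/7)² = (-33/7)² = 1089/49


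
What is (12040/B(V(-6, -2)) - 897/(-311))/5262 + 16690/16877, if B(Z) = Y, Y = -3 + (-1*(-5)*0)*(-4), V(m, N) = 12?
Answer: 18789155867/82856720142 ≈ 0.22677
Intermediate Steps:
Y = -3 (Y = -3 + (5*0)*(-4) = -3 + 0*(-4) = -3 + 0 = -3)
B(Z) = -3
(12040/B(V(-6, -2)) - 897/(-311))/5262 + 16690/16877 = (12040/(-3) - 897/(-311))/5262 + 16690/16877 = (12040*(-1/3) - 897*(-1/311))*(1/5262) + 16690*(1/16877) = (-12040/3 + 897/311)*(1/5262) + 16690/16877 = -3741749/933*1/5262 + 16690/16877 = -3741749/4909446 + 16690/16877 = 18789155867/82856720142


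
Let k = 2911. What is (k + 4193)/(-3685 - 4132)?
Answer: -7104/7817 ≈ -0.90879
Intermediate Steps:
(k + 4193)/(-3685 - 4132) = (2911 + 4193)/(-3685 - 4132) = 7104/(-7817) = 7104*(-1/7817) = -7104/7817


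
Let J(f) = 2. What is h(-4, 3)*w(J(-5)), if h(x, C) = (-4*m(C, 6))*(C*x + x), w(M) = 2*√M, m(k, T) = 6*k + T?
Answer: 3072*√2 ≈ 4344.5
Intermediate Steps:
m(k, T) = T + 6*k
h(x, C) = (-24 - 24*C)*(x + C*x) (h(x, C) = (-4*(6 + 6*C))*(C*x + x) = (-24 - 24*C)*(x + C*x))
h(-4, 3)*w(J(-5)) = (-24*(-4)*(1 + 3)²)*(2*√2) = (-24*(-4)*4²)*(2*√2) = (-24*(-4)*16)*(2*√2) = 1536*(2*√2) = 3072*√2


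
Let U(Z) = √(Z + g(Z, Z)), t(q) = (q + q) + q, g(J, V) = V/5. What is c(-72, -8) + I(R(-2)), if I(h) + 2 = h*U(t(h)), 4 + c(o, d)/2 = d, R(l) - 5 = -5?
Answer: -26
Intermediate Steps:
R(l) = 0 (R(l) = 5 - 5 = 0)
c(o, d) = -8 + 2*d
g(J, V) = V/5 (g(J, V) = V*(⅕) = V/5)
t(q) = 3*q (t(q) = 2*q + q = 3*q)
U(Z) = √30*√Z/5 (U(Z) = √(Z + Z/5) = √(6*Z/5) = √30*√Z/5)
I(h) = -2 + 3*√10*h^(3/2)/5 (I(h) = -2 + h*(√30*√(3*h)/5) = -2 + h*(√30*(√3*√h)/5) = -2 + h*(3*√10*√h/5) = -2 + 3*√10*h^(3/2)/5)
c(-72, -8) + I(R(-2)) = (-8 + 2*(-8)) + (-2 + 3*√10*0^(3/2)/5) = (-8 - 16) + (-2 + (⅗)*√10*0) = -24 + (-2 + 0) = -24 - 2 = -26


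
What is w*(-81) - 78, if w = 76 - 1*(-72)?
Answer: -12066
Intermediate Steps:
w = 148 (w = 76 + 72 = 148)
w*(-81) - 78 = 148*(-81) - 78 = -11988 - 78 = -12066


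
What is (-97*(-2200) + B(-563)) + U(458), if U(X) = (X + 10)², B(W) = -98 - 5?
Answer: 432321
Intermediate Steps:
B(W) = -103
U(X) = (10 + X)²
(-97*(-2200) + B(-563)) + U(458) = (-97*(-2200) - 103) + (10 + 458)² = (213400 - 103) + 468² = 213297 + 219024 = 432321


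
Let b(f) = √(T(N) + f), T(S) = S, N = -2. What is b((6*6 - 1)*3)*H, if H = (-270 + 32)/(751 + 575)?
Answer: -7*√103/39 ≈ -1.8216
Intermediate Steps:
H = -7/39 (H = -238/1326 = -238*1/1326 = -7/39 ≈ -0.17949)
b(f) = √(-2 + f)
b((6*6 - 1)*3)*H = √(-2 + (6*6 - 1)*3)*(-7/39) = √(-2 + (36 - 1)*3)*(-7/39) = √(-2 + 35*3)*(-7/39) = √(-2 + 105)*(-7/39) = √103*(-7/39) = -7*√103/39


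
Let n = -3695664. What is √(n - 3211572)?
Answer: 14*I*√35241 ≈ 2628.2*I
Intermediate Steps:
√(n - 3211572) = √(-3695664 - 3211572) = √(-6907236) = 14*I*√35241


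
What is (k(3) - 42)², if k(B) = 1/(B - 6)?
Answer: 16129/9 ≈ 1792.1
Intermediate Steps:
k(B) = 1/(-6 + B)
(k(3) - 42)² = (1/(-6 + 3) - 42)² = (1/(-3) - 42)² = (-⅓ - 42)² = (-127/3)² = 16129/9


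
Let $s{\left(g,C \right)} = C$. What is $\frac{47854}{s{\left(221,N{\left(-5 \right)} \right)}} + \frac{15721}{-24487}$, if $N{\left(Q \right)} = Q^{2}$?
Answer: $\frac{1171407873}{612175} \approx 1913.5$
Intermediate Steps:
$\frac{47854}{s{\left(221,N{\left(-5 \right)} \right)}} + \frac{15721}{-24487} = \frac{47854}{\left(-5\right)^{2}} + \frac{15721}{-24487} = \frac{47854}{25} + 15721 \left(- \frac{1}{24487}\right) = 47854 \cdot \frac{1}{25} - \frac{15721}{24487} = \frac{47854}{25} - \frac{15721}{24487} = \frac{1171407873}{612175}$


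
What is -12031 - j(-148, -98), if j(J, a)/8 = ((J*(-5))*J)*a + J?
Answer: -85874527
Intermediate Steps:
j(J, a) = 8*J - 40*a*J**2 (j(J, a) = 8*(((J*(-5))*J)*a + J) = 8*(((-5*J)*J)*a + J) = 8*((-5*J**2)*a + J) = 8*(-5*a*J**2 + J) = 8*(J - 5*a*J**2) = 8*J - 40*a*J**2)
-12031 - j(-148, -98) = -12031 - 8*(-148)*(1 - 5*(-148)*(-98)) = -12031 - 8*(-148)*(1 - 72520) = -12031 - 8*(-148)*(-72519) = -12031 - 1*85862496 = -12031 - 85862496 = -85874527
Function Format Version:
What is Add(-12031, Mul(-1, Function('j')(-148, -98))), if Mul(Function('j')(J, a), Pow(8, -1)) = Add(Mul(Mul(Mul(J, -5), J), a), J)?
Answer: -85874527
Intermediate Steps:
Function('j')(J, a) = Add(Mul(8, J), Mul(-40, a, Pow(J, 2))) (Function('j')(J, a) = Mul(8, Add(Mul(Mul(Mul(J, -5), J), a), J)) = Mul(8, Add(Mul(Mul(Mul(-5, J), J), a), J)) = Mul(8, Add(Mul(Mul(-5, Pow(J, 2)), a), J)) = Mul(8, Add(Mul(-5, a, Pow(J, 2)), J)) = Mul(8, Add(J, Mul(-5, a, Pow(J, 2)))) = Add(Mul(8, J), Mul(-40, a, Pow(J, 2))))
Add(-12031, Mul(-1, Function('j')(-148, -98))) = Add(-12031, Mul(-1, Mul(8, -148, Add(1, Mul(-5, -148, -98))))) = Add(-12031, Mul(-1, Mul(8, -148, Add(1, -72520)))) = Add(-12031, Mul(-1, Mul(8, -148, -72519))) = Add(-12031, Mul(-1, 85862496)) = Add(-12031, -85862496) = -85874527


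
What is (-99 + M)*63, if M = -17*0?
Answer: -6237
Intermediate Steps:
M = 0
(-99 + M)*63 = (-99 + 0)*63 = -99*63 = -6237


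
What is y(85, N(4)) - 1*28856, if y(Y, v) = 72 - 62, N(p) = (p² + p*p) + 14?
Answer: -28846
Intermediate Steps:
N(p) = 14 + 2*p² (N(p) = (p² + p²) + 14 = 2*p² + 14 = 14 + 2*p²)
y(Y, v) = 10
y(85, N(4)) - 1*28856 = 10 - 1*28856 = 10 - 28856 = -28846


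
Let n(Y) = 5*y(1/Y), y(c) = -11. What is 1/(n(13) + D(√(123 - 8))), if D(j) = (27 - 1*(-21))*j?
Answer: 11/52387 + 48*√115/261935 ≈ 0.0021751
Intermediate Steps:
D(j) = 48*j (D(j) = (27 + 21)*j = 48*j)
n(Y) = -55 (n(Y) = 5*(-11) = -55)
1/(n(13) + D(√(123 - 8))) = 1/(-55 + 48*√(123 - 8)) = 1/(-55 + 48*√115)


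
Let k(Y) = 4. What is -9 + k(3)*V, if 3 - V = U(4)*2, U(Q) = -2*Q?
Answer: 67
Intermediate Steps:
V = 19 (V = 3 - (-2*4)*2 = 3 - (-8)*2 = 3 - 1*(-16) = 3 + 16 = 19)
-9 + k(3)*V = -9 + 4*19 = -9 + 76 = 67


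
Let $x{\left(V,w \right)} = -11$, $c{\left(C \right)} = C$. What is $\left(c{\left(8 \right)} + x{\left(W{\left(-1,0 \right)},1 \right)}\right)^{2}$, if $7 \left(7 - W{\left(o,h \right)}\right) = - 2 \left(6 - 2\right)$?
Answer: $9$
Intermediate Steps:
$W{\left(o,h \right)} = \frac{57}{7}$ ($W{\left(o,h \right)} = 7 - \frac{\left(-2\right) \left(6 - 2\right)}{7} = 7 - \frac{\left(-2\right) 4}{7} = 7 - - \frac{8}{7} = 7 + \frac{8}{7} = \frac{57}{7}$)
$\left(c{\left(8 \right)} + x{\left(W{\left(-1,0 \right)},1 \right)}\right)^{2} = \left(8 - 11\right)^{2} = \left(-3\right)^{2} = 9$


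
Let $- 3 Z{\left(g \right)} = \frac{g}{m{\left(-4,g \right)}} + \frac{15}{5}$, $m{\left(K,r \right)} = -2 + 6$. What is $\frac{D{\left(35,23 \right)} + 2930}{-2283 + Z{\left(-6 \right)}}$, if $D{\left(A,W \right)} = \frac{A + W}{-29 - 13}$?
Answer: $- \frac{123002}{95907} \approx -1.2825$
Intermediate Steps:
$m{\left(K,r \right)} = 4$
$D{\left(A,W \right)} = - \frac{A}{42} - \frac{W}{42}$ ($D{\left(A,W \right)} = \frac{A + W}{-42} = \left(A + W\right) \left(- \frac{1}{42}\right) = - \frac{A}{42} - \frac{W}{42}$)
$Z{\left(g \right)} = -1 - \frac{g}{12}$ ($Z{\left(g \right)} = - \frac{\frac{g}{4} + \frac{15}{5}}{3} = - \frac{g \frac{1}{4} + 15 \cdot \frac{1}{5}}{3} = - \frac{\frac{g}{4} + 3}{3} = - \frac{3 + \frac{g}{4}}{3} = -1 - \frac{g}{12}$)
$\frac{D{\left(35,23 \right)} + 2930}{-2283 + Z{\left(-6 \right)}} = \frac{\left(\left(- \frac{1}{42}\right) 35 - \frac{23}{42}\right) + 2930}{-2283 - \frac{1}{2}} = \frac{\left(- \frac{5}{6} - \frac{23}{42}\right) + 2930}{-2283 + \left(-1 + \frac{1}{2}\right)} = \frac{- \frac{29}{21} + 2930}{-2283 - \frac{1}{2}} = \frac{61501}{21 \left(- \frac{4567}{2}\right)} = \frac{61501}{21} \left(- \frac{2}{4567}\right) = - \frac{123002}{95907}$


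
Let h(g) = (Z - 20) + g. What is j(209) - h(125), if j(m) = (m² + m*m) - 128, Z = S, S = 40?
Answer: 87089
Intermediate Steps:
Z = 40
h(g) = 20 + g (h(g) = (40 - 20) + g = 20 + g)
j(m) = -128 + 2*m² (j(m) = (m² + m²) - 128 = 2*m² - 128 = -128 + 2*m²)
j(209) - h(125) = (-128 + 2*209²) - (20 + 125) = (-128 + 2*43681) - 1*145 = (-128 + 87362) - 145 = 87234 - 145 = 87089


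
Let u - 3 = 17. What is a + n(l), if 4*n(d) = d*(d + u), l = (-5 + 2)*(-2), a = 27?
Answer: 66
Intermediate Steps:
u = 20 (u = 3 + 17 = 20)
l = 6 (l = -3*(-2) = 6)
n(d) = d*(20 + d)/4 (n(d) = (d*(d + 20))/4 = (d*(20 + d))/4 = d*(20 + d)/4)
a + n(l) = 27 + (1/4)*6*(20 + 6) = 27 + (1/4)*6*26 = 27 + 39 = 66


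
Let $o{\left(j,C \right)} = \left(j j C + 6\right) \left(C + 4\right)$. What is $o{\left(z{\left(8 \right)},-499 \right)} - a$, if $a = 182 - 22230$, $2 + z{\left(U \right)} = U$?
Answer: $8911258$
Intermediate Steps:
$z{\left(U \right)} = -2 + U$
$a = -22048$ ($a = 182 - 22230 = -22048$)
$o{\left(j,C \right)} = \left(4 + C\right) \left(6 + C j^{2}\right)$ ($o{\left(j,C \right)} = \left(j^{2} C + 6\right) \left(4 + C\right) = \left(C j^{2} + 6\right) \left(4 + C\right) = \left(6 + C j^{2}\right) \left(4 + C\right) = \left(4 + C\right) \left(6 + C j^{2}\right)$)
$o{\left(z{\left(8 \right)},-499 \right)} - a = \left(24 + 6 \left(-499\right) + \left(-499\right)^{2} \left(-2 + 8\right)^{2} + 4 \left(-499\right) \left(-2 + 8\right)^{2}\right) - -22048 = \left(24 - 2994 + 249001 \cdot 6^{2} + 4 \left(-499\right) 6^{2}\right) + 22048 = \left(24 - 2994 + 249001 \cdot 36 + 4 \left(-499\right) 36\right) + 22048 = \left(24 - 2994 + 8964036 - 71856\right) + 22048 = 8889210 + 22048 = 8911258$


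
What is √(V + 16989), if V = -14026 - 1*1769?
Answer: √1194 ≈ 34.554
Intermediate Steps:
V = -15795 (V = -14026 - 1769 = -15795)
√(V + 16989) = √(-15795 + 16989) = √1194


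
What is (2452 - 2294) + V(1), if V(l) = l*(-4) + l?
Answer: 155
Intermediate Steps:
V(l) = -3*l (V(l) = -4*l + l = -3*l)
(2452 - 2294) + V(1) = (2452 - 2294) - 3*1 = 158 - 3 = 155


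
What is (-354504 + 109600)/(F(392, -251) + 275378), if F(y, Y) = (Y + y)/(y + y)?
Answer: -192004736/215896493 ≈ -0.88934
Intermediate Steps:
F(y, Y) = (Y + y)/(2*y) (F(y, Y) = (Y + y)/((2*y)) = (Y + y)*(1/(2*y)) = (Y + y)/(2*y))
(-354504 + 109600)/(F(392, -251) + 275378) = (-354504 + 109600)/((½)*(-251 + 392)/392 + 275378) = -244904/((½)*(1/392)*141 + 275378) = -244904/(141/784 + 275378) = -244904/215896493/784 = -244904*784/215896493 = -192004736/215896493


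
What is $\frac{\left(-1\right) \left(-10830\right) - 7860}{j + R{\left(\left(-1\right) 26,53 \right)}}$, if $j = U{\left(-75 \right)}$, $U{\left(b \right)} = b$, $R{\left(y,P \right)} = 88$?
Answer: $\frac{2970}{13} \approx 228.46$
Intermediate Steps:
$j = -75$
$\frac{\left(-1\right) \left(-10830\right) - 7860}{j + R{\left(\left(-1\right) 26,53 \right)}} = \frac{\left(-1\right) \left(-10830\right) - 7860}{-75 + 88} = \frac{10830 - 7860}{13} = 2970 \cdot \frac{1}{13} = \frac{2970}{13}$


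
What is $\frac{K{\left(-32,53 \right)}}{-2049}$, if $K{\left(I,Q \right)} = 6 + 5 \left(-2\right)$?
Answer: $\frac{4}{2049} \approx 0.0019522$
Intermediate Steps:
$K{\left(I,Q \right)} = -4$ ($K{\left(I,Q \right)} = 6 - 10 = -4$)
$\frac{K{\left(-32,53 \right)}}{-2049} = - \frac{4}{-2049} = \left(-4\right) \left(- \frac{1}{2049}\right) = \frac{4}{2049}$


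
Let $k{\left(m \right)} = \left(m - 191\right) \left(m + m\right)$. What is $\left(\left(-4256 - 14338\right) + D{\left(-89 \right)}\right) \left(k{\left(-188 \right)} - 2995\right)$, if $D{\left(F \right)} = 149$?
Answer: $-2573243505$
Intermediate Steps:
$k{\left(m \right)} = 2 m \left(-191 + m\right)$ ($k{\left(m \right)} = \left(-191 + m\right) 2 m = 2 m \left(-191 + m\right)$)
$\left(\left(-4256 - 14338\right) + D{\left(-89 \right)}\right) \left(k{\left(-188 \right)} - 2995\right) = \left(\left(-4256 - 14338\right) + 149\right) \left(2 \left(-188\right) \left(-191 - 188\right) - 2995\right) = \left(-18594 + 149\right) \left(2 \left(-188\right) \left(-379\right) - 2995\right) = - 18445 \left(142504 - 2995\right) = \left(-18445\right) 139509 = -2573243505$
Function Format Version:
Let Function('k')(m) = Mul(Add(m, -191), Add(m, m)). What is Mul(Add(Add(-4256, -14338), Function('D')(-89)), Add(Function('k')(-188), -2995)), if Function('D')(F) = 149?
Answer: -2573243505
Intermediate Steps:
Function('k')(m) = Mul(2, m, Add(-191, m)) (Function('k')(m) = Mul(Add(-191, m), Mul(2, m)) = Mul(2, m, Add(-191, m)))
Mul(Add(Add(-4256, -14338), Function('D')(-89)), Add(Function('k')(-188), -2995)) = Mul(Add(Add(-4256, -14338), 149), Add(Mul(2, -188, Add(-191, -188)), -2995)) = Mul(Add(-18594, 149), Add(Mul(2, -188, -379), -2995)) = Mul(-18445, Add(142504, -2995)) = Mul(-18445, 139509) = -2573243505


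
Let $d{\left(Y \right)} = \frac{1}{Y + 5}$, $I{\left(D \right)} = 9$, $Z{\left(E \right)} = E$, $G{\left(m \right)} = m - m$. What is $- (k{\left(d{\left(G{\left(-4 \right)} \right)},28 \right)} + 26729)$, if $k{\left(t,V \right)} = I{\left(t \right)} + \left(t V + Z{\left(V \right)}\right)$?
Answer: $- \frac{133858}{5} \approx -26772.0$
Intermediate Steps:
$G{\left(m \right)} = 0$
$d{\left(Y \right)} = \frac{1}{5 + Y}$
$k{\left(t,V \right)} = 9 + V + V t$ ($k{\left(t,V \right)} = 9 + \left(t V + V\right) = 9 + \left(V t + V\right) = 9 + \left(V + V t\right) = 9 + V + V t$)
$- (k{\left(d{\left(G{\left(-4 \right)} \right)},28 \right)} + 26729) = - (\left(9 + 28 + \frac{28}{5 + 0}\right) + 26729) = - (\left(9 + 28 + \frac{28}{5}\right) + 26729) = - (\frac{213}{5} + 26729) = \left(-1\right) \frac{133858}{5} = - \frac{133858}{5}$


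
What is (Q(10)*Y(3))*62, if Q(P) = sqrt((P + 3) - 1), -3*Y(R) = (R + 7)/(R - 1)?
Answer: -620*sqrt(3)/3 ≈ -357.96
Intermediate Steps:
Y(R) = -(7 + R)/(3*(-1 + R)) (Y(R) = -(R + 7)/(3*(R - 1)) = -(7 + R)/(3*(-1 + R)))
Q(P) = sqrt(2 + P) (Q(P) = sqrt((3 + P) - 1) = sqrt(2 + P))
(Q(10)*Y(3))*62 = (sqrt(2 + 10)*((-7 - 1*3)/(3*(-1 + 3))))*62 = (sqrt(12)*((1/3)*(-7 - 3)/2))*62 = ((2*sqrt(3))*((1/3)*(1/2)*(-10)))*62 = ((2*sqrt(3))*(-5/3))*62 = -10*sqrt(3)/3*62 = -620*sqrt(3)/3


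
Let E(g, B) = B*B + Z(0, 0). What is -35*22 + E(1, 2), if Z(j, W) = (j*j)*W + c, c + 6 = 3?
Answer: -769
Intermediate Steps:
c = -3 (c = -6 + 3 = -3)
Z(j, W) = -3 + W*j**2 (Z(j, W) = (j*j)*W - 3 = j**2*W - 3 = W*j**2 - 3 = -3 + W*j**2)
E(g, B) = -3 + B**2 (E(g, B) = B*B + (-3 + 0*0**2) = B**2 + (-3 + 0*0) = B**2 + (-3 + 0) = B**2 - 3 = -3 + B**2)
-35*22 + E(1, 2) = -35*22 + (-3 + 2**2) = -770 + (-3 + 4) = -770 + 1 = -769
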